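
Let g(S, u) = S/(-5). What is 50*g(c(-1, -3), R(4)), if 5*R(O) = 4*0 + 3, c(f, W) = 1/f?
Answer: 10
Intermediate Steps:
R(O) = ⅗ (R(O) = (4*0 + 3)/5 = (0 + 3)/5 = (⅕)*3 = ⅗)
g(S, u) = -S/5 (g(S, u) = S*(-⅕) = -S/5)
50*g(c(-1, -3), R(4)) = 50*(-⅕/(-1)) = 50*(-⅕*(-1)) = 50*(⅕) = 10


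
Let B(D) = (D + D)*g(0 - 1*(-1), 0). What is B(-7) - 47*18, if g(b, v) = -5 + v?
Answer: -776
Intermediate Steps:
B(D) = -10*D (B(D) = (D + D)*(-5 + 0) = (2*D)*(-5) = -10*D)
B(-7) - 47*18 = -10*(-7) - 47*18 = 70 - 846 = -776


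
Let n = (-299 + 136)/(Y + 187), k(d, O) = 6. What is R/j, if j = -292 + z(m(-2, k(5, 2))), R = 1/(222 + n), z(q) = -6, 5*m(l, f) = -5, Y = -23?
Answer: -82/5400505 ≈ -1.5184e-5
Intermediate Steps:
m(l, f) = -1 (m(l, f) = (1/5)*(-5) = -1)
n = -163/164 (n = (-299 + 136)/(-23 + 187) = -163/164 ≈ -0.99390)
R = 164/36245 (R = 1/(222 - 163/164) = 1/(36245/164) = 164/36245 ≈ 0.0045248)
j = -298 (j = -292 - 6 = -298)
R/j = (164/36245)/(-298) = (164/36245)*(-1/298) = -82/5400505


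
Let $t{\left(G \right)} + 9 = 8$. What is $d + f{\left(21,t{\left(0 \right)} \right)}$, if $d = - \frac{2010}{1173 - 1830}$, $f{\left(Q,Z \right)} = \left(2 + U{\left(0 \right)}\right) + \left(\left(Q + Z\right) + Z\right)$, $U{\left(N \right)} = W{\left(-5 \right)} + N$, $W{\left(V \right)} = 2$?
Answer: $\frac{5707}{219} \approx 26.059$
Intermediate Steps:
$U{\left(N \right)} = 2 + N$
$t{\left(G \right)} = -1$ ($t{\left(G \right)} = -9 + 8 = -1$)
$f{\left(Q,Z \right)} = 4 + Q + 2 Z$ ($f{\left(Q,Z \right)} = \left(2 + \left(2 + 0\right)\right) + \left(\left(Q + Z\right) + Z\right) = \left(2 + 2\right) + \left(Q + 2 Z\right) = 4 + \left(Q + 2 Z\right) = 4 + Q + 2 Z$)
$d = \frac{670}{219}$ ($d = - \frac{2010}{1173 - 1830} = - \frac{2010}{-657} = \left(-2010\right) \left(- \frac{1}{657}\right) = \frac{670}{219} \approx 3.0594$)
$d + f{\left(21,t{\left(0 \right)} \right)} = \frac{670}{219} + \left(4 + 21 + 2 \left(-1\right)\right) = \frac{670}{219} + \left(4 + 21 - 2\right) = \frac{670}{219} + 23 = \frac{5707}{219}$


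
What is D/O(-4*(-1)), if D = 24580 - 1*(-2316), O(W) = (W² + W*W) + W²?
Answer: 1681/3 ≈ 560.33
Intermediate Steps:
O(W) = 3*W² (O(W) = (W² + W²) + W² = 2*W² + W² = 3*W²)
D = 26896 (D = 24580 + 2316 = 26896)
D/O(-4*(-1)) = 26896/((3*(-4*(-1))²)) = 26896/((3*4²)) = 26896/((3*16)) = 26896/48 = 26896*(1/48) = 1681/3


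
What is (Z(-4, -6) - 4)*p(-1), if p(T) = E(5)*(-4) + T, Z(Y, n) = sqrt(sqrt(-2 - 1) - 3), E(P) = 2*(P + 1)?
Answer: 196 - 49*sqrt(-3 + I*sqrt(3)) ≈ 172.4 - 88.092*I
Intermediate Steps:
E(P) = 2 + 2*P (E(P) = 2*(1 + P) = 2 + 2*P)
Z(Y, n) = sqrt(-3 + I*sqrt(3)) (Z(Y, n) = sqrt(sqrt(-3) - 3) = sqrt(I*sqrt(3) - 3) = sqrt(-3 + I*sqrt(3)))
p(T) = -48 + T (p(T) = (2 + 2*5)*(-4) + T = (2 + 10)*(-4) + T = 12*(-4) + T = -48 + T)
(Z(-4, -6) - 4)*p(-1) = (sqrt(-3 + I*sqrt(3)) - 4)*(-48 - 1) = (-4 + sqrt(-3 + I*sqrt(3)))*(-49) = 196 - 49*sqrt(-3 + I*sqrt(3))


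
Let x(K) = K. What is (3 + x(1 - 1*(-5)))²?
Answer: 81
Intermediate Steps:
(3 + x(1 - 1*(-5)))² = (3 + (1 - 1*(-5)))² = (3 + (1 + 5))² = (3 + 6)² = 9² = 81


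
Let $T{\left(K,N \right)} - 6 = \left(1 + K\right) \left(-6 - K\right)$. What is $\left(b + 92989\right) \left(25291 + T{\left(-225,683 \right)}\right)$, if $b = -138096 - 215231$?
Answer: $6185370542$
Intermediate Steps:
$b = -353327$
$T{\left(K,N \right)} = 6 + \left(1 + K\right) \left(-6 - K\right)$
$\left(b + 92989\right) \left(25291 + T{\left(-225,683 \right)}\right) = \left(-353327 + 92989\right) \left(25291 - - 225 \left(7 - 225\right)\right) = - 260338 \left(25291 - \left(-225\right) \left(-218\right)\right) = - 260338 \left(25291 - 49050\right) = \left(-260338\right) \left(-23759\right) = 6185370542$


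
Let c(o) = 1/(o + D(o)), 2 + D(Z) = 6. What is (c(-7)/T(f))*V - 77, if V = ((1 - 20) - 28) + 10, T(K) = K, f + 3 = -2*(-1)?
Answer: -268/3 ≈ -89.333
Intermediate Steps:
f = -1 (f = -3 - 2*(-1) = -3 + 2 = -1)
D(Z) = 4 (D(Z) = -2 + 6 = 4)
c(o) = 1/(4 + o) (c(o) = 1/(o + 4) = 1/(4 + o))
V = -37 (V = (-19 - 28) + 10 = -47 + 10 = -37)
(c(-7)/T(f))*V - 77 = (1/((4 - 7)*(-1)))*(-37) - 77 = (-1/(-3))*(-37) - 77 = -⅓*(-1)*(-37) - 77 = (⅓)*(-37) - 77 = -37/3 - 77 = -268/3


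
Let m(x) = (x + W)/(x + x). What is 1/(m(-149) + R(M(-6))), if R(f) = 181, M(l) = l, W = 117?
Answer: 149/26985 ≈ 0.0055216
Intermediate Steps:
m(x) = (117 + x)/(2*x) (m(x) = (x + 117)/(x + x) = (117 + x)/((2*x)) = (117 + x)*(1/(2*x)) = (117 + x)/(2*x))
1/(m(-149) + R(M(-6))) = 1/((1/2)*(117 - 149)/(-149) + 181) = 1/((1/2)*(-1/149)*(-32) + 181) = 1/(16/149 + 181) = 1/(26985/149) = 149/26985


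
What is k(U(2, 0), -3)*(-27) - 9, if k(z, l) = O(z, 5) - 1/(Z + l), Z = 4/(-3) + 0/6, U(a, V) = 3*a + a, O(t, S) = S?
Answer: -1953/13 ≈ -150.23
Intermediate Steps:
U(a, V) = 4*a
Z = -4/3 (Z = 4*(-1/3) + 0*(1/6) = -4/3 + 0 = -4/3 ≈ -1.3333)
k(z, l) = 5 - 1/(-4/3 + l)
k(U(2, 0), -3)*(-27) - 9 = ((-23 + 15*(-3))/(-4 + 3*(-3)))*(-27) - 9 = ((-23 - 45)/(-4 - 9))*(-27) - 9 = (-68/(-13))*(-27) - 9 = -1/13*(-68)*(-27) - 9 = (68/13)*(-27) - 9 = -1836/13 - 9 = -1953/13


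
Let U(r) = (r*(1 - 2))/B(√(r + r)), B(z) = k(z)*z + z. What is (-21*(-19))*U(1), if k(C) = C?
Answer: -399 + 399*√2/2 ≈ -116.86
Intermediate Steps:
B(z) = z + z² (B(z) = z*z + z = z² + z = z + z²)
U(r) = -√2*√r/(2*(1 + √2*√r)) (U(r) = (r*(1 - 2))/((√(r + r)*(1 + √(r + r)))) = (r*(-1))/((√(2*r)*(1 + √(2*r)))) = (-r)/(((√2*√r)*(1 + √2*√r))) = (-r)/((√2*√r*(1 + √2*√r))) = (-r)*(√2/(2*√r*(1 + √2*√r))) = -√2*√r/(2*(1 + √2*√r)))
(-21*(-19))*U(1) = (-21*(-19))*(-√2*√1/(2 + 2*√2*√1)) = 399*(-1*√2*1/(2 + 2*√2*1)) = 399*(-1*√2*1/(2 + 2*√2)) = 399*(-√2/(2 + 2*√2)) = -399*√2/(2 + 2*√2)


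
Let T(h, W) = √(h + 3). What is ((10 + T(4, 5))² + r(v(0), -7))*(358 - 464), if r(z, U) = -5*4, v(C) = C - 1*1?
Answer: -9222 - 2120*√7 ≈ -14831.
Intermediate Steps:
v(C) = -1 + C (v(C) = C - 1 = -1 + C)
T(h, W) = √(3 + h)
r(z, U) = -20
((10 + T(4, 5))² + r(v(0), -7))*(358 - 464) = ((10 + √(3 + 4))² - 20)*(358 - 464) = ((10 + √7)² - 20)*(-106) = (-20 + (10 + √7)²)*(-106) = 2120 - 106*(10 + √7)²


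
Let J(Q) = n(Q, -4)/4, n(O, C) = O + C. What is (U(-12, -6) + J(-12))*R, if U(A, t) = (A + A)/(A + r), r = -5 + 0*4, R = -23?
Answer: 1012/17 ≈ 59.529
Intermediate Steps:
r = -5 (r = -5 + 0 = -5)
U(A, t) = 2*A/(-5 + A) (U(A, t) = (A + A)/(A - 5) = (2*A)/(-5 + A) = 2*A/(-5 + A))
n(O, C) = C + O
J(Q) = -1 + Q/4 (J(Q) = (-4 + Q)/4 = (-4 + Q)*(¼) = -1 + Q/4)
(U(-12, -6) + J(-12))*R = (2*(-12)/(-5 - 12) + (-1 + (¼)*(-12)))*(-23) = (2*(-12)/(-17) + (-1 - 3))*(-23) = (2*(-12)*(-1/17) - 4)*(-23) = (24/17 - 4)*(-23) = -44/17*(-23) = 1012/17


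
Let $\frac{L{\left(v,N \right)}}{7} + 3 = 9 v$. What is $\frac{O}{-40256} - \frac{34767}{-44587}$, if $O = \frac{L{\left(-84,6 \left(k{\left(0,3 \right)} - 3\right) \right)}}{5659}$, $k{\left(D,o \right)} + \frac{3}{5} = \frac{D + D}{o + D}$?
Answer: $\frac{7920462102699}{10157306685248} \approx 0.77978$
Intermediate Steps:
$k{\left(D,o \right)} = - \frac{3}{5} + \frac{2 D}{D + o}$ ($k{\left(D,o \right)} = - \frac{3}{5} + \frac{D + D}{o + D} = - \frac{3}{5} + \frac{2 D}{D + o}$)
$L{\left(v,N \right)} = -21 + 63 v$ ($L{\left(v,N \right)} = -21 + 7 \cdot 9 v = -21 + 63 v$)
$O = - \frac{5313}{5659}$ ($O = \frac{-21 + 63 \left(-84\right)}{5659} = \left(-21 - 5292\right) \frac{1}{5659} = \left(-5313\right) \frac{1}{5659} = - \frac{5313}{5659} \approx -0.93886$)
$\frac{O}{-40256} - \frac{34767}{-44587} = - \frac{5313}{5659 \left(-40256\right)} - \frac{34767}{-44587} = \left(- \frac{5313}{5659}\right) \left(- \frac{1}{40256}\right) - - \frac{34767}{44587} = \frac{5313}{227808704} + \frac{34767}{44587} = \frac{7920462102699}{10157306685248}$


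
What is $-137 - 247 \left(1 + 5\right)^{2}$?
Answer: $-9029$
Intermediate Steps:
$-137 - 247 \left(1 + 5\right)^{2} = -137 - 247 \cdot 6^{2} = -137 - 8892 = -9029$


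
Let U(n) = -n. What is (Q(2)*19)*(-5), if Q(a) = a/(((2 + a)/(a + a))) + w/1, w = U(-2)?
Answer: -380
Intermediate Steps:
w = 2 (w = -1*(-2) = 2)
Q(a) = 2 + 2*a**2/(2 + a) (Q(a) = a/(((2 + a)/(a + a))) + 2/1 = a/(((2 + a)/((2*a)))) + 2*1 = a/(((2 + a)*(1/(2*a)))) + 2 = a/(((2 + a)/(2*a))) + 2 = a*(2*a/(2 + a)) + 2 = 2*a**2/(2 + a) + 2 = 2 + 2*a**2/(2 + a))
(Q(2)*19)*(-5) = ((2*(2 + 2 + 2**2)/(2 + 2))*19)*(-5) = ((2*(2 + 2 + 4)/4)*19)*(-5) = ((2*(1/4)*8)*19)*(-5) = (4*19)*(-5) = 76*(-5) = -380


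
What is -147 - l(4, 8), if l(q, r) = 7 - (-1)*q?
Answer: -158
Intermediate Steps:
l(q, r) = 7 + q
-147 - l(4, 8) = -147 - (7 + 4) = -147 - 1*11 = -147 - 11 = -158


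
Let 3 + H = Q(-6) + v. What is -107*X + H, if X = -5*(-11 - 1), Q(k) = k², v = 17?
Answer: -6370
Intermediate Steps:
X = 60 (X = -5*(-12) = 60)
H = 50 (H = -3 + ((-6)² + 17) = -3 + (36 + 17) = -3 + 53 = 50)
-107*X + H = -107*60 + 50 = -6420 + 50 = -6370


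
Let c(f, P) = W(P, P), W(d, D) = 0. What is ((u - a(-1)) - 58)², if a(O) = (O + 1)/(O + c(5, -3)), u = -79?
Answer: 18769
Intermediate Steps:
c(f, P) = 0
a(O) = (1 + O)/O (a(O) = (O + 1)/(O + 0) = (1 + O)/O)
((u - a(-1)) - 58)² = ((-79 - (1 - 1)/(-1)) - 58)² = ((-79 - (-1)*0) - 58)² = ((-79 - 1*0) - 58)² = ((-79 + 0) - 58)² = (-79 - 58)² = (-137)² = 18769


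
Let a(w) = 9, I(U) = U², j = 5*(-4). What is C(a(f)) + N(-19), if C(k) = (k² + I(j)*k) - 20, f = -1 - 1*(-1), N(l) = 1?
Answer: 3662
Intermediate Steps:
j = -20
f = 0 (f = -1 + 1 = 0)
C(k) = -20 + k² + 400*k (C(k) = (k² + (-20)²*k) - 20 = (k² + 400*k) - 20 = -20 + k² + 400*k)
C(a(f)) + N(-19) = (-20 + 9² + 400*9) + 1 = (-20 + 81 + 3600) + 1 = 3661 + 1 = 3662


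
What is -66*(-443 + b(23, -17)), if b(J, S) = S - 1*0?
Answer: 30360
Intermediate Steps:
b(J, S) = S (b(J, S) = S + 0 = S)
-66*(-443 + b(23, -17)) = -66*(-443 - 17) = -66*(-460) = 30360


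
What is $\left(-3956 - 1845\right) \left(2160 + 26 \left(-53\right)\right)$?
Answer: $-4536382$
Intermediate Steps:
$\left(-3956 - 1845\right) \left(2160 + 26 \left(-53\right)\right) = - 5801 \left(2160 - 1378\right) = \left(-5801\right) 782 = -4536382$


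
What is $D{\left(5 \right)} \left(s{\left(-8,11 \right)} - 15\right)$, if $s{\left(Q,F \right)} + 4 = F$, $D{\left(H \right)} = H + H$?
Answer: $-80$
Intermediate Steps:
$D{\left(H \right)} = 2 H$
$s{\left(Q,F \right)} = -4 + F$
$D{\left(5 \right)} \left(s{\left(-8,11 \right)} - 15\right) = 2 \cdot 5 \left(\left(-4 + 11\right) - 15\right) = 10 \left(7 - 15\right) = 10 \left(-8\right) = -80$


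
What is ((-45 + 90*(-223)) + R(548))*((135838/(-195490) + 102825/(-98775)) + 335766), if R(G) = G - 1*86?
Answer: -283153801749175272/42910055 ≈ -6.5988e+9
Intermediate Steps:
R(G) = -86 + G (R(G) = G - 86 = -86 + G)
((-45 + 90*(-223)) + R(548))*((135838/(-195490) + 102825/(-98775)) + 335766) = ((-45 + 90*(-223)) + (-86 + 548))*((135838/(-195490) + 102825/(-98775)) + 335766) = ((-45 - 20070) + 462)*((135838*(-1/195490) + 102825*(-1/98775)) + 335766) = (-20115 + 462)*((-67919/97745 - 457/439) + 335766) = -19653*(-74485906/42910055 + 335766) = -19653*14407663041224/42910055 = -283153801749175272/42910055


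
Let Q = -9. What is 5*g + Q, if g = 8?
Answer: 31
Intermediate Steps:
5*g + Q = 5*8 - 9 = 40 - 9 = 31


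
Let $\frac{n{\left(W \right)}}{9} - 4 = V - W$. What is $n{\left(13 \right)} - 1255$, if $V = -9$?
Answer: $-1417$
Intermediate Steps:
$n{\left(W \right)} = -45 - 9 W$ ($n{\left(W \right)} = 36 + 9 \left(-9 - W\right) = 36 - \left(81 + 9 W\right) = -45 - 9 W$)
$n{\left(13 \right)} - 1255 = \left(-45 - 117\right) - 1255 = -162 - 1255 = -1417$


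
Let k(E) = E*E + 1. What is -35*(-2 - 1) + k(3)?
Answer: 115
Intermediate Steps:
k(E) = 1 + E² (k(E) = E² + 1 = 1 + E²)
-35*(-2 - 1) + k(3) = -35*(-2 - 1) + (1 + 3²) = -35*(-3) + (1 + 9) = -7*(-15) + 10 = 105 + 10 = 115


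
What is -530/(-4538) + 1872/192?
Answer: 89551/9076 ≈ 9.8668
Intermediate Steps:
-530/(-4538) + 1872/192 = -530*(-1/4538) + 1872*(1/192) = 265/2269 + 39/4 = 89551/9076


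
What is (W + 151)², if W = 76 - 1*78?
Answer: 22201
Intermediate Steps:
W = -2 (W = 76 - 78 = -2)
(W + 151)² = (-2 + 151)² = 149² = 22201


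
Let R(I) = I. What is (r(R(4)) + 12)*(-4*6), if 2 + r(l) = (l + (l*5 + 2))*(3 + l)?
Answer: -4608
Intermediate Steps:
r(l) = -2 + (2 + 6*l)*(3 + l) (r(l) = -2 + (l + (l*5 + 2))*(3 + l) = -2 + (l + (5*l + 2))*(3 + l) = -2 + (l + (2 + 5*l))*(3 + l) = -2 + (2 + 6*l)*(3 + l))
(r(R(4)) + 12)*(-4*6) = ((4 + 6*4**2 + 20*4) + 12)*(-4*6) = ((4 + 6*16 + 80) + 12)*(-24) = ((4 + 96 + 80) + 12)*(-24) = (180 + 12)*(-24) = 192*(-24) = -4608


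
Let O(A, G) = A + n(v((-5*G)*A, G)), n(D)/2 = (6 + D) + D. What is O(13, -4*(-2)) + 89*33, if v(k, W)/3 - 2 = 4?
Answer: 3034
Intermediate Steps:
v(k, W) = 18 (v(k, W) = 6 + 3*4 = 6 + 12 = 18)
n(D) = 12 + 4*D (n(D) = 2*((6 + D) + D) = 2*(6 + 2*D) = 12 + 4*D)
O(A, G) = 84 + A (O(A, G) = A + (12 + 4*18) = A + (12 + 72) = A + 84 = 84 + A)
O(13, -4*(-2)) + 89*33 = (84 + 13) + 89*33 = 97 + 2937 = 3034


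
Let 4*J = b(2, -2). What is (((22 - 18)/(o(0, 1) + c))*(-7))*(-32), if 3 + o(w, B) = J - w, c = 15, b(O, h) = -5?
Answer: 3584/43 ≈ 83.349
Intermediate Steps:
J = -5/4 (J = (¼)*(-5) = -5/4 ≈ -1.2500)
o(w, B) = -17/4 - w (o(w, B) = -3 + (-5/4 - w) = -17/4 - w)
(((22 - 18)/(o(0, 1) + c))*(-7))*(-32) = (((22 - 18)/((-17/4 - 1*0) + 15))*(-7))*(-32) = ((4/((-17/4 + 0) + 15))*(-7))*(-32) = ((4/(-17/4 + 15))*(-7))*(-32) = ((4/(43/4))*(-7))*(-32) = ((4*(4/43))*(-7))*(-32) = ((16/43)*(-7))*(-32) = -112/43*(-32) = 3584/43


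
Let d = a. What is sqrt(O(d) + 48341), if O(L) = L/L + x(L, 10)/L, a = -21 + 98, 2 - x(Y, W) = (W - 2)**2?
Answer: 4*sqrt(17913434)/77 ≈ 219.87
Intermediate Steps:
x(Y, W) = 2 - (-2 + W)**2 (x(Y, W) = 2 - (W - 2)**2 = 2 - (-2 + W)**2)
a = 77
d = 77
O(L) = 1 - 62/L (O(L) = L/L + (2 - (-2 + 10)**2)/L = 1 + (2 - 1*8**2)/L = 1 + (2 - 1*64)/L = 1 + (2 - 64)/L = 1 - 62/L)
sqrt(O(d) + 48341) = sqrt((-62 + 77)/77 + 48341) = sqrt((1/77)*15 + 48341) = sqrt(15/77 + 48341) = sqrt(3722272/77) = 4*sqrt(17913434)/77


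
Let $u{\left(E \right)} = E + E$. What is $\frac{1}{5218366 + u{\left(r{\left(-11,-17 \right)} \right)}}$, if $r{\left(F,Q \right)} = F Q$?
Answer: $\frac{1}{5218740} \approx 1.9162 \cdot 10^{-7}$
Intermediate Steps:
$u{\left(E \right)} = 2 E$
$\frac{1}{5218366 + u{\left(r{\left(-11,-17 \right)} \right)}} = \frac{1}{5218366 + 2 \left(\left(-11\right) \left(-17\right)\right)} = \frac{1}{5218366 + 2 \cdot 187} = \frac{1}{5218366 + 374} = \frac{1}{5218740}$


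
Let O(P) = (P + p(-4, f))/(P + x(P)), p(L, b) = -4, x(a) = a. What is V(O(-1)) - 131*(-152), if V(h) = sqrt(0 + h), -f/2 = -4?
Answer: 19912 + sqrt(10)/2 ≈ 19914.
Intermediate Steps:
f = 8 (f = -2*(-4) = 8)
O(P) = (-4 + P)/(2*P) (O(P) = (P - 4)/(P + P) = (-4 + P)/((2*P)) = (-4 + P)*(1/(2*P)) = (-4 + P)/(2*P))
V(h) = sqrt(h)
V(O(-1)) - 131*(-152) = sqrt((1/2)*(-4 - 1)/(-1)) - 131*(-152) = sqrt((1/2)*(-1)*(-5)) + 19912 = sqrt(5/2) + 19912 = sqrt(10)/2 + 19912 = 19912 + sqrt(10)/2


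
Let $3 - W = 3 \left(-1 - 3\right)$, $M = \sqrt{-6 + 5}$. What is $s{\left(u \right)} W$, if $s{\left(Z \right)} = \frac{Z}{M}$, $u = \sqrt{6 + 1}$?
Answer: $- 15 i \sqrt{7} \approx - 39.686 i$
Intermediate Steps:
$M = i$ ($M = \sqrt{-1} = i \approx 1.0 i$)
$u = \sqrt{7} \approx 2.6458$
$s{\left(Z \right)} = - i Z$ ($s{\left(Z \right)} = \frac{Z}{i} = Z \left(- i\right) = - i Z$)
$W = 15$ ($W = 3 - 3 \left(-1 - 3\right) = 3 - 3 \left(-4\right) = 3 - -12 = 3 + 12 = 15$)
$s{\left(u \right)} W = - i \sqrt{7} \cdot 15 = - 15 i \sqrt{7}$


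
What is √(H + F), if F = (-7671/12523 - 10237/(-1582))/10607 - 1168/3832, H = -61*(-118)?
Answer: √30372966341663415180491428814/2054219568442 ≈ 84.839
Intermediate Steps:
H = 7198
F = -624994985849/2054219568442 (F = (-7671*1/12523 - 10237*(-1/1582))*(1/10607) - 1168*1/3832 = (-7671/12523 + 10237/1582)*(1/10607) - 146/479 = (2368621/404314)*(1/10607) - 146/479 = 2368621/4288558598 - 146/479 = -624994985849/2054219568442 ≈ -0.30425)
√(H + F) = √(7198 - 624994985849/2054219568442) = √(14785647458659667/2054219568442) = √30372966341663415180491428814/2054219568442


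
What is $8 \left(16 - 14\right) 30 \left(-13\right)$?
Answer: $-6240$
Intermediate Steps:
$8 \left(16 - 14\right) 30 \left(-13\right) = 8 \left(16 - 14\right) \left(-390\right) = 8 \cdot 2 \left(-390\right) = 16 \left(-390\right) = -6240$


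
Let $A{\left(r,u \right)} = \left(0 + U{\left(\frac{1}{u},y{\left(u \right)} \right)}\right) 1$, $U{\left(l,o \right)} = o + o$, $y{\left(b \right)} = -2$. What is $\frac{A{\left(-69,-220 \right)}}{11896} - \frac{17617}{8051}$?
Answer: $- \frac{52401009}{23943674} \approx -2.1885$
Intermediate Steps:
$U{\left(l,o \right)} = 2 o$
$A{\left(r,u \right)} = -4$ ($A{\left(r,u \right)} = \left(0 + 2 \left(-2\right)\right) 1 = \left(0 - 4\right) 1 = \left(-4\right) 1 = -4$)
$\frac{A{\left(-69,-220 \right)}}{11896} - \frac{17617}{8051} = - \frac{4}{11896} - \frac{17617}{8051} = \left(-4\right) \frac{1}{11896} - \frac{17617}{8051} = - \frac{1}{2974} - \frac{17617}{8051} = - \frac{52401009}{23943674}$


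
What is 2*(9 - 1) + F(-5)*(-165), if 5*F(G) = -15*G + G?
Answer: -2294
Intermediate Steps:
F(G) = -14*G/5 (F(G) = (-15*G + G)/5 = (-14*G)/5 = -14*G/5)
2*(9 - 1) + F(-5)*(-165) = 2*(9 - 1) - 14/5*(-5)*(-165) = 2*8 + 14*(-165) = 16 - 2310 = -2294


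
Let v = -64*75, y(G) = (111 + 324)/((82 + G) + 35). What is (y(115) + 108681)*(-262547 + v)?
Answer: -232448324661/8 ≈ -2.9056e+10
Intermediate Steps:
y(G) = 435/(117 + G)
v = -4800
(y(115) + 108681)*(-262547 + v) = (435/(117 + 115) + 108681)*(-262547 - 4800) = (435/232 + 108681)*(-267347) = (435*(1/232) + 108681)*(-267347) = (15/8 + 108681)*(-267347) = (869463/8)*(-267347) = -232448324661/8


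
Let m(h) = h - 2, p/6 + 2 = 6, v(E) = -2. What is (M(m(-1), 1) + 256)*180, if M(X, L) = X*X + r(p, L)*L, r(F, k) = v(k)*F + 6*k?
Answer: 40140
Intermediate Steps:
p = 24 (p = -12 + 6*6 = -12 + 36 = 24)
r(F, k) = -2*F + 6*k
m(h) = -2 + h
M(X, L) = X² + L*(-48 + 6*L) (M(X, L) = X*X + (-2*24 + 6*L)*L = X² + (-48 + 6*L)*L = X² + L*(-48 + 6*L))
(M(m(-1), 1) + 256)*180 = (((-2 - 1)² + 6*1*(-8 + 1)) + 256)*180 = (((-3)² + 6*1*(-7)) + 256)*180 = ((9 - 42) + 256)*180 = (-33 + 256)*180 = 223*180 = 40140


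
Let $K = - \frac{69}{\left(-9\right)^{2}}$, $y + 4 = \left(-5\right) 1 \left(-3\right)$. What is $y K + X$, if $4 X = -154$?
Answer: $- \frac{2585}{54} \approx -47.87$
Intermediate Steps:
$X = - \frac{77}{2}$ ($X = \frac{1}{4} \left(-154\right) = - \frac{77}{2} \approx -38.5$)
$y = 11$ ($y = -4 + \left(-5\right) 1 \left(-3\right) = -4 - -15 = -4 + 15 = 11$)
$K = - \frac{23}{27}$ ($K = - \frac{69}{81} = \left(-69\right) \frac{1}{81} = - \frac{23}{27} \approx -0.85185$)
$y K + X = 11 \left(- \frac{23}{27}\right) - \frac{77}{2} = - \frac{253}{27} - \frac{77}{2} = - \frac{2585}{54}$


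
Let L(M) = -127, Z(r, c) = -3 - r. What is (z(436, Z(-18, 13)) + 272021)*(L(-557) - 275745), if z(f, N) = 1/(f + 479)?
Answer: -68664324516352/915 ≈ -7.5043e+10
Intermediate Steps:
z(f, N) = 1/(479 + f)
(z(436, Z(-18, 13)) + 272021)*(L(-557) - 275745) = (1/(479 + 436) + 272021)*(-127 - 275745) = (1/915 + 272021)*(-275872) = (248899216/915)*(-275872) = -68664324516352/915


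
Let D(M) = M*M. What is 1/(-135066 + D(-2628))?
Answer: 1/6771318 ≈ 1.4768e-7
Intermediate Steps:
D(M) = M²
1/(-135066 + D(-2628)) = 1/(-135066 + (-2628)²) = 1/(-135066 + 6906384) = 1/6771318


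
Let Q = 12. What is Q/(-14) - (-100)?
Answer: 694/7 ≈ 99.143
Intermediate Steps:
Q/(-14) - (-100) = 12/(-14) - (-100) = 12*(-1/14) - 25*(-4) = -6/7 + 100 = 694/7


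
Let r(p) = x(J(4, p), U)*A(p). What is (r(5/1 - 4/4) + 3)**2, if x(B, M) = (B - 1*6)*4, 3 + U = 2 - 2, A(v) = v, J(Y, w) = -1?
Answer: 11881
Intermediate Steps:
U = -3 (U = -3 + (2 - 2) = -3 + 0 = -3)
x(B, M) = -24 + 4*B (x(B, M) = (B - 6)*4 = (-6 + B)*4 = -24 + 4*B)
r(p) = -28*p (r(p) = (-24 + 4*(-1))*p = (-24 - 4)*p = -28*p)
(r(5/1 - 4/4) + 3)**2 = (-28*(5/1 - 4/4) + 3)**2 = (-28*(5*1 - 4*1/4) + 3)**2 = (-28*(5 - 1) + 3)**2 = (-28*4 + 3)**2 = (-112 + 3)**2 = (-109)**2 = 11881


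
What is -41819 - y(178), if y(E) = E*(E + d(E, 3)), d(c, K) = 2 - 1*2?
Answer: -73503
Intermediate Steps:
d(c, K) = 0 (d(c, K) = 2 - 2 = 0)
y(E) = E² (y(E) = E*(E + 0) = E*E = E²)
-41819 - y(178) = -41819 - 1*178² = -41819 - 1*31684 = -41819 - 31684 = -73503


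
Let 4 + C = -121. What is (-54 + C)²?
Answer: 32041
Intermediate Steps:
C = -125 (C = -4 - 121 = -125)
(-54 + C)² = (-54 - 125)² = (-179)² = 32041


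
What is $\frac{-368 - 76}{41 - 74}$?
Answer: $\frac{148}{11} \approx 13.455$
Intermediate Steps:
$\frac{-368 - 76}{41 - 74} = \frac{-368 - 76}{-33} = \left(-444\right) \left(- \frac{1}{33}\right) = \frac{148}{11}$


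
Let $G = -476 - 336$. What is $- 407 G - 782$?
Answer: $329702$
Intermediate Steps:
$G = -812$
$- 407 G - 782 = \left(-407\right) \left(-812\right) - 782 = 330484 - 782 = 329702$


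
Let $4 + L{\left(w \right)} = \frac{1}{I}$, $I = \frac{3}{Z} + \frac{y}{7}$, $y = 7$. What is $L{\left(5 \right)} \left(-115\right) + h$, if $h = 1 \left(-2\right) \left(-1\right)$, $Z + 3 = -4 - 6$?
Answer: $\frac{625}{2} \approx 312.5$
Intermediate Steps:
$Z = -13$ ($Z = -3 - 10 = -13$)
$I = \frac{10}{13}$ ($I = \frac{3}{-13} + \frac{7}{7} = 3 \left(- \frac{1}{13}\right) + 7 \cdot \frac{1}{7} = - \frac{3}{13} + 1 = \frac{10}{13} \approx 0.76923$)
$L{\left(w \right)} = - \frac{27}{10}$ ($L{\left(w \right)} = -4 + \frac{1}{\frac{10}{13}} = -4 + \frac{13}{10} = - \frac{27}{10}$)
$h = 2$ ($h = \left(-2\right) \left(-1\right) = 2$)
$L{\left(5 \right)} \left(-115\right) + h = \left(- \frac{27}{10}\right) \left(-115\right) + 2 = \frac{621}{2} + 2 = \frac{625}{2}$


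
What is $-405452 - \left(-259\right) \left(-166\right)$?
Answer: $-448446$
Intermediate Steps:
$-405452 - \left(-259\right) \left(-166\right) = -405452 - 42994 = -448446$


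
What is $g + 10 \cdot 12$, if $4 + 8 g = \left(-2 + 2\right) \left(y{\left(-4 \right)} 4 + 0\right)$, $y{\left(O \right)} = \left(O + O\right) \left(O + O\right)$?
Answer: $\frac{239}{2} \approx 119.5$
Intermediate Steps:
$y{\left(O \right)} = 4 O^{2}$ ($y{\left(O \right)} = 2 O 2 O = 4 O^{2}$)
$g = - \frac{1}{2}$ ($g = - \frac{1}{2} + \frac{\left(-2 + 2\right) \left(4 \left(-4\right)^{2} \cdot 4 + 0\right)}{8} = - \frac{1}{2} + \frac{0 \left(4 \cdot 16 \cdot 4 + 0\right)}{8} = - \frac{1}{2} + \frac{0 \left(64 \cdot 4 + 0\right)}{8} = - \frac{1}{2} + \frac{0 \left(256 + 0\right)}{8} = - \frac{1}{2} + \frac{0 \cdot 256}{8} = - \frac{1}{2} + \frac{1}{8} \cdot 0 = - \frac{1}{2} + 0 = - \frac{1}{2} \approx -0.5$)
$g + 10 \cdot 12 = - \frac{1}{2} + 10 \cdot 12 = - \frac{1}{2} + 120 = \frac{239}{2}$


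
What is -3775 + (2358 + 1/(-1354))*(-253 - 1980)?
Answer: -7134479673/1354 ≈ -5.2692e+6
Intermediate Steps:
-3775 + (2358 + 1/(-1354))*(-253 - 1980) = -3775 + (2358 - 1/1354)*(-2233) = -3775 + (3192731/1354)*(-2233) = -3775 - 7129368323/1354 = -7134479673/1354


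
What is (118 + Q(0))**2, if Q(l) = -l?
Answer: 13924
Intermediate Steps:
(118 + Q(0))**2 = (118 - 1*0)**2 = (118 + 0)**2 = 118**2 = 13924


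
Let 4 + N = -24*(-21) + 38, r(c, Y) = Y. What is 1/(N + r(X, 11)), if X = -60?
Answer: 1/549 ≈ 0.0018215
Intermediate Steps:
N = 538 (N = -4 + (-24*(-21) + 38) = -4 + (504 + 38) = -4 + 542 = 538)
1/(N + r(X, 11)) = 1/(538 + 11) = 1/549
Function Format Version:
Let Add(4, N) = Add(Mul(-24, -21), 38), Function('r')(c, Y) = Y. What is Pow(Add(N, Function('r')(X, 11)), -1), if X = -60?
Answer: Rational(1, 549) ≈ 0.0018215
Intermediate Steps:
N = 538 (N = Add(-4, Add(Mul(-24, -21), 38)) = Add(-4, Add(504, 38)) = Add(-4, 542) = 538)
Pow(Add(N, Function('r')(X, 11)), -1) = Pow(Add(538, 11), -1) = Pow(549, -1) = Rational(1, 549)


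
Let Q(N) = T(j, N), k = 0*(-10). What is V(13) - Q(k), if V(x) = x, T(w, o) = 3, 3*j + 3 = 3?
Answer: 10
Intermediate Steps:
j = 0 (j = -1 + (⅓)*3 = -1 + 1 = 0)
k = 0
Q(N) = 3
V(13) - Q(k) = 13 - 1*3 = 13 - 3 = 10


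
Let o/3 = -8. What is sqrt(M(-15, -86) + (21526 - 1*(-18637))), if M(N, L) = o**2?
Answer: sqrt(40739) ≈ 201.84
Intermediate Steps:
o = -24 (o = 3*(-8) = -24)
M(N, L) = 576 (M(N, L) = (-24)**2 = 576)
sqrt(M(-15, -86) + (21526 - 1*(-18637))) = sqrt(576 + (21526 - 1*(-18637))) = sqrt(576 + (21526 + 18637)) = sqrt(576 + 40163) = sqrt(40739)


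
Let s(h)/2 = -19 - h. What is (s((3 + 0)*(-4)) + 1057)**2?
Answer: 1087849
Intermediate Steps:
s(h) = -38 - 2*h (s(h) = 2*(-19 - h) = -38 - 2*h)
(s((3 + 0)*(-4)) + 1057)**2 = ((-38 - 2*(3 + 0)*(-4)) + 1057)**2 = ((-38 - 6*(-4)) + 1057)**2 = ((-38 - 2*(-12)) + 1057)**2 = ((-38 + 24) + 1057)**2 = (-14 + 1057)**2 = 1043**2 = 1087849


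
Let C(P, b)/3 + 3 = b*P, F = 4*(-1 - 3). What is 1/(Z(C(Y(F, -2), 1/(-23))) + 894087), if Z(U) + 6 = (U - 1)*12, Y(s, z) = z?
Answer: 23/20561175 ≈ 1.1186e-6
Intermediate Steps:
F = -16 (F = 4*(-4) = -16)
C(P, b) = -9 + 3*P*b (C(P, b) = -9 + 3*(b*P) = -9 + 3*(P*b) = -9 + 3*P*b)
Z(U) = -18 + 12*U (Z(U) = -6 + (U - 1)*12 = -6 + (-1 + U)*12 = -6 + (-12 + 12*U) = -18 + 12*U)
1/(Z(C(Y(F, -2), 1/(-23))) + 894087) = 1/((-18 + 12*(-9 + 3*(-2)/(-23))) + 894087) = 1/((-18 + 12*(-9 + 3*(-2)*(-1/23))) + 894087) = 1/((-18 + 12*(-9 + 6/23)) + 894087) = 1/((-18 + 12*(-201/23)) + 894087) = 1/((-18 - 2412/23) + 894087) = 1/(-2826/23 + 894087) = 1/(20561175/23) = 23/20561175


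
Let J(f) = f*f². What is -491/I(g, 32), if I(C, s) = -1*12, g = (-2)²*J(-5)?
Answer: 491/12 ≈ 40.917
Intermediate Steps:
J(f) = f³
g = -500 (g = (-2)²*(-5)³ = 4*(-125) = -500)
I(C, s) = -12
-491/I(g, 32) = -491/(-12) = -491*(-1/12) = 491/12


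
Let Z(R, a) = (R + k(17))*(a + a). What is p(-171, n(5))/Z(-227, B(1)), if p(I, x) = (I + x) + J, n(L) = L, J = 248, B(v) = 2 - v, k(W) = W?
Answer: -41/210 ≈ -0.19524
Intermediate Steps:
Z(R, a) = 2*a*(17 + R) (Z(R, a) = (R + 17)*(a + a) = (17 + R)*(2*a) = 2*a*(17 + R))
p(I, x) = 248 + I + x (p(I, x) = (I + x) + 248 = 248 + I + x)
p(-171, n(5))/Z(-227, B(1)) = (248 - 171 + 5)/((2*(2 - 1*1)*(17 - 227))) = 82/((2*(2 - 1)*(-210))) = 82/((2*1*(-210))) = 82/(-420) = 82*(-1/420) = -41/210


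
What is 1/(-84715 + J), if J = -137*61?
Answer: -1/93072 ≈ -1.0744e-5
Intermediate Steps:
J = -8357
1/(-84715 + J) = 1/(-84715 - 8357) = 1/(-93072) = -1/93072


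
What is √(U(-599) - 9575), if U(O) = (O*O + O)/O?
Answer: I*√10173 ≈ 100.86*I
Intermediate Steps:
U(O) = (O + O²)/O (U(O) = (O² + O)/O = (O + O²)/O)
√(U(-599) - 9575) = √((1 - 599) - 9575) = √(-598 - 9575) = √(-10173) = I*√10173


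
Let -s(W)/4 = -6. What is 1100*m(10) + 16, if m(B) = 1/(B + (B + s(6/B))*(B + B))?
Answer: 1214/69 ≈ 17.594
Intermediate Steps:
s(W) = 24 (s(W) = -4*(-6) = 24)
m(B) = 1/(B + 2*B*(24 + B)) (m(B) = 1/(B + (B + 24)*(B + B)) = 1/(B + (24 + B)*(2*B)) = 1/(B + 2*B*(24 + B)))
1100*m(10) + 16 = 1100*(1/(10*(49 + 2*10))) + 16 = 1100*(1/(10*(49 + 20))) + 16 = 1100*((⅒)/69) + 16 = 1100*((⅒)*(1/69)) + 16 = 1100*(1/690) + 16 = 110/69 + 16 = 1214/69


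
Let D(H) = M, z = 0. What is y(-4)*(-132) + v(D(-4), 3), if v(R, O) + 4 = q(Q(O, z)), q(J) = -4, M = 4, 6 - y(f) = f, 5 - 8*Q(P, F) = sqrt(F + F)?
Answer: -1328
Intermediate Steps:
Q(P, F) = 5/8 - sqrt(2)*sqrt(F)/8 (Q(P, F) = 5/8 - sqrt(F + F)/8 = 5/8 - sqrt(2)*sqrt(F)/8)
y(f) = 6 - f
D(H) = 4
v(R, O) = -8 (v(R, O) = -4 - 4 = -8)
y(-4)*(-132) + v(D(-4), 3) = (6 - 1*(-4))*(-132) - 8 = (6 + 4)*(-132) - 8 = 10*(-132) - 8 = -1320 - 8 = -1328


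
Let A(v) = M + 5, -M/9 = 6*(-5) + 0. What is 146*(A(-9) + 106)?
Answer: 55626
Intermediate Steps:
M = 270 (M = -9*(6*(-5) + 0) = -9*(-30 + 0) = -9*(-30) = 270)
A(v) = 275 (A(v) = 270 + 5 = 275)
146*(A(-9) + 106) = 146*(275 + 106) = 146*381 = 55626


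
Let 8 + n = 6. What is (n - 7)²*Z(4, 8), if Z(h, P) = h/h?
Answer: 81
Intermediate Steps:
n = -2 (n = -8 + 6 = -2)
Z(h, P) = 1
(n - 7)²*Z(4, 8) = (-2 - 7)²*1 = (-9)²*1 = 81*1 = 81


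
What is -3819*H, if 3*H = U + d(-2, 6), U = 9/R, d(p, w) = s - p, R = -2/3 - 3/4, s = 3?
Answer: 29279/17 ≈ 1722.3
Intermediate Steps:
R = -17/12 (R = -2*⅓ - 3*¼ = -⅔ - ¾ = -17/12 ≈ -1.4167)
d(p, w) = 3 - p
U = -108/17 (U = 9/(-17/12) = 9*(-12/17) = -108/17 ≈ -6.3529)
H = -23/51 (H = (-108/17 + (3 - 1*(-2)))/3 = (-108/17 + (3 + 2))/3 = (-108/17 + 5)/3 = (⅓)*(-23/17) = -23/51 ≈ -0.45098)
-3819*H = -3819*(-23/51) = 29279/17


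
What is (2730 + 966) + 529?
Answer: 4225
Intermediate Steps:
(2730 + 966) + 529 = 3696 + 529 = 4225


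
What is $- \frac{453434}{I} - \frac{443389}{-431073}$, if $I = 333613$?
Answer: $- \frac{47542820225}{143811556749} \approx -0.33059$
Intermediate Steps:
$- \frac{453434}{I} - \frac{443389}{-431073} = - \frac{453434}{333613} - \frac{443389}{-431073} = \left(-453434\right) \frac{1}{333613} - - \frac{443389}{431073} = - \frac{453434}{333613} + \frac{443389}{431073} = - \frac{47542820225}{143811556749}$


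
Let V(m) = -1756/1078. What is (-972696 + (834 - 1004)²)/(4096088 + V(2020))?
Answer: -254353022/1103895277 ≈ -0.23041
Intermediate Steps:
V(m) = -878/539 (V(m) = -1756*1/1078 = -878/539)
(-972696 + (834 - 1004)²)/(4096088 + V(2020)) = (-972696 + (834 - 1004)²)/(4096088 - 878/539) = (-972696 + (-170)²)/(2207790554/539) = (-972696 + 28900)*(539/2207790554) = -943796*539/2207790554 = -254353022/1103895277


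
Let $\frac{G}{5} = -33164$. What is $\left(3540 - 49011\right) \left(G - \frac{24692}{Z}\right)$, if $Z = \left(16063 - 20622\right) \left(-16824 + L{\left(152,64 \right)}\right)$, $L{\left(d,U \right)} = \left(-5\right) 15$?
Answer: $\frac{193633618084889984}{25680847} \approx 7.54 \cdot 10^{9}$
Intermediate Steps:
$G = -165820$ ($G = 5 \left(-33164\right) = -165820$)
$L{\left(d,U \right)} = -75$
$Z = 77042541$ ($Z = \left(16063 - 20622\right) \left(-16824 - 75\right) = \left(-4559\right) \left(-16899\right) = 77042541$)
$\left(3540 - 49011\right) \left(G - \frac{24692}{Z}\right) = \left(3540 - 49011\right) \left(-165820 - \frac{24692}{77042541}\right) = - 45471 \left(-165820 - \frac{24692}{77042541}\right) = \left(-45471\right) \left(- \frac{12775194173312}{77042541}\right) = \frac{193633618084889984}{25680847}$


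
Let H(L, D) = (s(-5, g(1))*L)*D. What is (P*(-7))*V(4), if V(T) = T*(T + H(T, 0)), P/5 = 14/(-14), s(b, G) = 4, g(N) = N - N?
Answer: 560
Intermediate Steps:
g(N) = 0
H(L, D) = 4*D*L (H(L, D) = (4*L)*D = 4*D*L)
P = -5 (P = 5*(14/(-14)) = 5*(14*(-1/14)) = 5*(-1) = -5)
V(T) = T² (V(T) = T*(T + 4*0*T) = T*(T + 0) = T*T = T²)
(P*(-7))*V(4) = -5*(-7)*4² = 35*16 = 560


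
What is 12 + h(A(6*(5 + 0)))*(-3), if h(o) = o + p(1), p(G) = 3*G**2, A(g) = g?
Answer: -87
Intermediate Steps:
h(o) = 3 + o (h(o) = o + 3*1**2 = o + 3*1 = o + 3 = 3 + o)
12 + h(A(6*(5 + 0)))*(-3) = 12 + (3 + 6*(5 + 0))*(-3) = 12 + (3 + 6*5)*(-3) = 12 + (3 + 30)*(-3) = 12 + 33*(-3) = 12 - 99 = -87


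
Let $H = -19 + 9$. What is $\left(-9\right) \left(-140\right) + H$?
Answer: $1250$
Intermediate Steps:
$H = -10$
$\left(-9\right) \left(-140\right) + H = \left(-9\right) \left(-140\right) - 10 = 1260 - 10 = 1250$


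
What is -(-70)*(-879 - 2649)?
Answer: -246960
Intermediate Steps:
-(-70)*(-879 - 2649) = -(-70)*(-3528) = -1*246960 = -246960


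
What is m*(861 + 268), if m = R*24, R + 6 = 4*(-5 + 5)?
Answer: -162576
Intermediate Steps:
R = -6 (R = -6 + 4*(-5 + 5) = -6 + 4*0 = -6 + 0 = -6)
m = -144 (m = -6*24 = -144)
m*(861 + 268) = -144*(861 + 268) = -144*1129 = -162576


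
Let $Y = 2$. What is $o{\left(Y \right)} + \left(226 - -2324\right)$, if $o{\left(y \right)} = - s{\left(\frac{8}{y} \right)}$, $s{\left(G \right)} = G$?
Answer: $2546$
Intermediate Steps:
$o{\left(y \right)} = - \frac{8}{y}$
$o{\left(Y \right)} + \left(226 - -2324\right) = - \frac{8}{2} + \left(226 - -2324\right) = \left(-8\right) \frac{1}{2} + \left(226 + 2324\right) = -4 + 2550 = 2546$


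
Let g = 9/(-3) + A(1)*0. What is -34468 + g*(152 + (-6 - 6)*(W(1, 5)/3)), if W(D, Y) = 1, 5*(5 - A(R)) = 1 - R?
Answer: -34912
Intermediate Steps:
A(R) = 24/5 + R/5 (A(R) = 5 - (1 - R)/5 = 5 + (-⅕ + R/5) = 24/5 + R/5)
g = -3 (g = 9/(-3) + (24/5 + (⅕)*1)*0 = 9*(-⅓) + (24/5 + ⅕)*0 = -3 + 5*0 = -3 + 0 = -3)
-34468 + g*(152 + (-6 - 6)*(W(1, 5)/3)) = -34468 - 3*(152 + (-6 - 6)*(1/3)) = -34468 - 3*(152 - 12/3) = -34468 - 3*(152 - 12*⅓) = -34468 - 3*(152 - 4) = -34468 - 3*148 = -34468 - 444 = -34912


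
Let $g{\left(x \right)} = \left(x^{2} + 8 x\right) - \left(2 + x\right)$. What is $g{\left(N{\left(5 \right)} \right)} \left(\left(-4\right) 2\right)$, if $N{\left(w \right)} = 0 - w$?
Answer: $96$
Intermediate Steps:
$N{\left(w \right)} = - w$
$g{\left(x \right)} = -2 + x^{2} + 7 x$
$g{\left(N{\left(5 \right)} \right)} \left(\left(-4\right) 2\right) = \left(-2 + \left(\left(-1\right) 5\right)^{2} + 7 \left(\left(-1\right) 5\right)\right) \left(\left(-4\right) 2\right) = \left(-2 + \left(-5\right)^{2} + 7 \left(-5\right)\right) \left(-8\right) = \left(-2 + 25 - 35\right) \left(-8\right) = \left(-12\right) \left(-8\right) = 96$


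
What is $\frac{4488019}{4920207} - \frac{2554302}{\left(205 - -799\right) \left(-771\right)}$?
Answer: $\frac{25957602395}{6162869766} \approx 4.2119$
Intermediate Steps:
$\frac{4488019}{4920207} - \frac{2554302}{\left(205 - -799\right) \left(-771\right)} = 4488019 \cdot \frac{1}{4920207} - \frac{2554302}{\left(205 + 799\right) \left(-771\right)} = \frac{43573}{47769} - \frac{2554302}{1004 \left(-771\right)} = \frac{43573}{47769} - \frac{2554302}{-774084} = \frac{43573}{47769} - - \frac{425717}{129014} = \frac{43573}{47769} + \frac{425717}{129014} = \frac{25957602395}{6162869766}$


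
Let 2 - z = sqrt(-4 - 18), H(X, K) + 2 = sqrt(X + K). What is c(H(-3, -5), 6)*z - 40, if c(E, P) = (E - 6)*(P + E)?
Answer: -40 - 4*(2 - I*sqrt(22))*(9 - (1 - I*sqrt(2))**2) ≈ -173.07 + 164.99*I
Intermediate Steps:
H(X, K) = -2 + sqrt(K + X) (H(X, K) = -2 + sqrt(X + K) = -2 + sqrt(K + X))
c(E, P) = (-6 + E)*(E + P)
z = 2 - I*sqrt(22) (z = 2 - sqrt(-4 - 18) = 2 - sqrt(-22) = 2 - I*sqrt(22) ≈ 2.0 - 4.6904*I)
c(H(-3, -5), 6)*z - 40 = ((-2 + sqrt(-5 - 3))**2 - 6*(-2 + sqrt(-5 - 3)) - 6*6 + (-2 + sqrt(-5 - 3))*6)*(2 - I*sqrt(22)) - 40 = ((-2 + sqrt(-8))**2 - 6*(-2 + sqrt(-8)) - 36 + (-2 + sqrt(-8))*6)*(2 - I*sqrt(22)) - 40 = ((-2 + 2*I*sqrt(2))**2 - 6*(-2 + 2*I*sqrt(2)) - 36 + (-2 + 2*I*sqrt(2))*6)*(2 - I*sqrt(22)) - 40 = ((-2 + 2*I*sqrt(2))**2 + (12 - 12*I*sqrt(2)) - 36 + (-12 + 12*I*sqrt(2)))*(2 - I*sqrt(22)) - 40 = (-36 + (-2 + 2*I*sqrt(2))**2)*(2 - I*sqrt(22)) - 40 = -40 + (-36 + (-2 + 2*I*sqrt(2))**2)*(2 - I*sqrt(22))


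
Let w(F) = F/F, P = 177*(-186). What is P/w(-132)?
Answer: -32922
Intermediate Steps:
P = -32922
w(F) = 1
P/w(-132) = -32922/1 = -32922*1 = -32922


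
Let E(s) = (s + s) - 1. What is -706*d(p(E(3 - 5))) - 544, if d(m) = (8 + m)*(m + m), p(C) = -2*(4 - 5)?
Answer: -28784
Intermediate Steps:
E(s) = -1 + 2*s (E(s) = 2*s - 1 = -1 + 2*s)
p(C) = 2 (p(C) = -2*(-1) = 2)
d(m) = 2*m*(8 + m) (d(m) = (8 + m)*(2*m) = 2*m*(8 + m))
-706*d(p(E(3 - 5))) - 544 = -1412*2*(8 + 2) - 544 = -1412*2*10 - 544 = -706*40 - 544 = -28240 - 544 = -28784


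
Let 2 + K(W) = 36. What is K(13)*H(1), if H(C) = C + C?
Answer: 68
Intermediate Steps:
K(W) = 34 (K(W) = -2 + 36 = 34)
H(C) = 2*C
K(13)*H(1) = 34*(2*1) = 34*2 = 68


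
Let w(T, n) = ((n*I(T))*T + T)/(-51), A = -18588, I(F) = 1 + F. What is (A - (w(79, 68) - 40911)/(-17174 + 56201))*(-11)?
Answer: 406940725136/1990377 ≈ 2.0445e+5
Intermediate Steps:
w(T, n) = -T/51 - T*n*(1 + T)/51 (w(T, n) = ((n*(1 + T))*T + T)/(-51) = (T*n*(1 + T) + T)*(-1/51) = (T + T*n*(1 + T))*(-1/51) = -T/51 - T*n*(1 + T)/51)
(A - (w(79, 68) - 40911)/(-17174 + 56201))*(-11) = (-18588 - (-1/51*79*(1 + 68*(1 + 79)) - 40911)/(-17174 + 56201))*(-11) = (-18588 - (-1/51*79*(1 + 68*80) - 40911)/39027)*(-11) = (-18588 - (-1/51*79*(1 + 5440) - 40911)/39027)*(-11) = (-18588 - (-1/51*79*5441 - 40911)/39027)*(-11) = (-18588 - (-429839/51 - 40911)/39027)*(-11) = (-18588 - (-2516300)/(51*39027))*(-11) = (-18588 - 1*(-2516300/1990377))*(-11) = (-18588 + 2516300/1990377)*(-11) = -36994611376/1990377*(-11) = 406940725136/1990377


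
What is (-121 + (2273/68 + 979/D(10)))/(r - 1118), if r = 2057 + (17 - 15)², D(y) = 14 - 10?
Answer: 2672/16031 ≈ 0.16668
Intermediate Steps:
D(y) = 4
r = 2061 (r = 2057 + 2² = 2057 + 4 = 2061)
(-121 + (2273/68 + 979/D(10)))/(r - 1118) = (-121 + (2273/68 + 979/4))/(2061 - 1118) = (-121 + (2273*(1/68) + 979*(¼)))/943 = (-121 + (2273/68 + 979/4))*(1/943) = (-121 + 4729/17)*(1/943) = (2672/17)*(1/943) = 2672/16031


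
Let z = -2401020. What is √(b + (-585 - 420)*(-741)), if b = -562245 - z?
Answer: 2*√645870 ≈ 1607.3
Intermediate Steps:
b = 1838775 (b = -562245 - 1*(-2401020) = -562245 + 2401020 = 1838775)
√(b + (-585 - 420)*(-741)) = √(1838775 + (-585 - 420)*(-741)) = √(1838775 - 1005*(-741)) = √(1838775 + 744705) = √2583480 = 2*√645870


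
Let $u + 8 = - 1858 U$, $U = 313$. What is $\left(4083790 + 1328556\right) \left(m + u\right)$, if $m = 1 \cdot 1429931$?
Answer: $4591666563674$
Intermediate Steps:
$m = 1429931$
$u = -581562$ ($u = -8 - 581554 = -581562$)
$\left(4083790 + 1328556\right) \left(m + u\right) = \left(4083790 + 1328556\right) \left(1429931 - 581562\right) = 5412346 \cdot 848369 = 4591666563674$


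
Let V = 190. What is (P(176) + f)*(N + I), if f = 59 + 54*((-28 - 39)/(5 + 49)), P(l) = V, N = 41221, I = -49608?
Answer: -1526434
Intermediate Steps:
P(l) = 190
f = -8 (f = 59 + 54*(-67/54) = 59 - 67 = -8)
(P(176) + f)*(N + I) = (190 - 8)*(41221 - 49608) = 182*(-8387) = -1526434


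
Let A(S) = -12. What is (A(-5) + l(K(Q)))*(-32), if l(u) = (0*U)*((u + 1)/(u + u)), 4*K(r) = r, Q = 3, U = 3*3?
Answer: 384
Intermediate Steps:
U = 9
K(r) = r/4
l(u) = 0 (l(u) = (0*9)*((u + 1)/(u + u)) = 0*((1 + u)/((2*u))) = 0*((1 + u)*(1/(2*u))) = 0*((1 + u)/(2*u)) = 0)
(A(-5) + l(K(Q)))*(-32) = (-12 + 0)*(-32) = -12*(-32) = 384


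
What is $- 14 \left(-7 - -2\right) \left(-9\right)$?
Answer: $-630$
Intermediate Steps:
$- 14 \left(-7 - -2\right) \left(-9\right) = - 14 \left(-7 + 2\right) \left(-9\right) = \left(-14\right) \left(-5\right) \left(-9\right) = 70 \left(-9\right) = -630$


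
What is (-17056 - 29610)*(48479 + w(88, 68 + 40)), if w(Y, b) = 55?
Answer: -2264887644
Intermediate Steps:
(-17056 - 29610)*(48479 + w(88, 68 + 40)) = (-17056 - 29610)*(48479 + 55) = -46666*48534 = -2264887644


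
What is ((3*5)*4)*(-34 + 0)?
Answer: -2040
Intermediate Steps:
((3*5)*4)*(-34 + 0) = (15*4)*(-34) = 60*(-34) = -2040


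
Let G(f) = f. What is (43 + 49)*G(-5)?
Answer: -460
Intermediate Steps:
(43 + 49)*G(-5) = (43 + 49)*(-5) = 92*(-5) = -460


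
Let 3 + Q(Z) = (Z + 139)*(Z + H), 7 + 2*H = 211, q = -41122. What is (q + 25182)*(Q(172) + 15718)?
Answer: -1608808260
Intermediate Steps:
H = 102 (H = -7/2 + (½)*211 = -7/2 + 211/2 = 102)
Q(Z) = -3 + (102 + Z)*(139 + Z) (Q(Z) = -3 + (Z + 139)*(Z + 102) = -3 + (139 + Z)*(102 + Z) = -3 + (102 + Z)*(139 + Z))
(q + 25182)*(Q(172) + 15718) = (-41122 + 25182)*((14175 + 172² + 241*172) + 15718) = -15940*((14175 + 29584 + 41452) + 15718) = -15940*(85211 + 15718) = -15940*100929 = -1608808260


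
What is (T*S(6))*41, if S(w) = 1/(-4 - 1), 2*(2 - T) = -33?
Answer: -1517/10 ≈ -151.70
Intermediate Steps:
T = 37/2 (T = 2 - ½*(-33) = 2 + 33/2 = 37/2 ≈ 18.500)
S(w) = -⅕ (S(w) = 1/(-5) = -⅕)
(T*S(6))*41 = ((37/2)*(-⅕))*41 = -37/10*41 = -1517/10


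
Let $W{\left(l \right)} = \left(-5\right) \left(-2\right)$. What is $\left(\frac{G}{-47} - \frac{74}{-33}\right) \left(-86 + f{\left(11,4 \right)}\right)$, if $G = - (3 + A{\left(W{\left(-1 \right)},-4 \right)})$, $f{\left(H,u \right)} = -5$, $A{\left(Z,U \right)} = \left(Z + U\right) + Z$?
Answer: $- \frac{373555}{1551} \approx -240.85$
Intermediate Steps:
$W{\left(l \right)} = 10$
$A{\left(Z,U \right)} = U + 2 Z$ ($A{\left(Z,U \right)} = \left(U + Z\right) + Z = U + 2 Z$)
$G = -19$ ($G = - (3 + \left(-4 + 2 \cdot 10\right)) = - (3 + \left(-4 + 20\right)) = - (3 + 16) = \left(-1\right) 19 = -19$)
$\left(\frac{G}{-47} - \frac{74}{-33}\right) \left(-86 + f{\left(11,4 \right)}\right) = \left(- \frac{19}{-47} - \frac{74}{-33}\right) \left(-86 - 5\right) = \left(\left(-19\right) \left(- \frac{1}{47}\right) - - \frac{74}{33}\right) \left(-91\right) = \left(\frac{19}{47} + \frac{74}{33}\right) \left(-91\right) = \frac{4105}{1551} \left(-91\right) = - \frac{373555}{1551}$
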